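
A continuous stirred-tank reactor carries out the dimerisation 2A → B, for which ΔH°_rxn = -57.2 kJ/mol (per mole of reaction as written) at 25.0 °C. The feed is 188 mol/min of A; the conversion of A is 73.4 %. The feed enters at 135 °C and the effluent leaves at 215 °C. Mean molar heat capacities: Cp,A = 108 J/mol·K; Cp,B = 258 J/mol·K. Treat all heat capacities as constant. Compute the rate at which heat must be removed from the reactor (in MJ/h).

Q_out = 106 MJ/h

Extent of reaction ξ = 0.734 × 188 / 2 = 68.996 mol/min
Reaction term: ξ·ΔH°_rxn = 68.996 × -57.2 = -3946.6 kJ/min
Sensible, feed 135→25 °C: -2233.4 kJ/min
Outlet flows (mol/min): A 50.008, B 68.996
Sensible, products 25→215 °C: 4408.3 kJ/min
Q = ΔH = -1771.7 kJ/min = -29.528 kW
Heat removed = 106.3 MJ/h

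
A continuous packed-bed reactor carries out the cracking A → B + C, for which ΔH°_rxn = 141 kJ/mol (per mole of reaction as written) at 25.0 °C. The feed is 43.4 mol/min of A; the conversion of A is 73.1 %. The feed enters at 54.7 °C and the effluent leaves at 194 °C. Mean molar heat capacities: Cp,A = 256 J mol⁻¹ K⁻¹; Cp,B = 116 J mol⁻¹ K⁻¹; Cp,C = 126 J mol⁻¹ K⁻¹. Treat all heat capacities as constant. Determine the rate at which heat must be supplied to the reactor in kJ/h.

Extent of reaction ξ = 0.731 × 43.4 = 31.725 mol/min
Reaction term: ξ·ΔH°_rxn = 31.725 × 141 = 4473.3 kJ/min
Sensible, feed 54.7→25 °C: -329.98 kJ/min
Outlet flows (mol/min): A 11.675, B 31.725, C 31.725
Sensible, products 25→194 °C: 1802.6 kJ/min
Q = ΔH = 5945.9 kJ/min = 99.098 kW
Heat supplied = 356750 kJ/h

Q_in = 357000 kJ/h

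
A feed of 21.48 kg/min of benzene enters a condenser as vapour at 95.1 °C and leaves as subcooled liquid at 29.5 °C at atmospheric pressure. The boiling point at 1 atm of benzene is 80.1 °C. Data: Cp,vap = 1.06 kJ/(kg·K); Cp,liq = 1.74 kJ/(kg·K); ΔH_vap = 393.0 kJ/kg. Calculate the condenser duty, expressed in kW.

Q_c = 178 kW

vapour 95.1→80.1 °C: -15.9 kJ/kg
condensation at 80.1 °C: -393 kJ/kg
liquid 80.1→29.5 °C: -88.044 kJ/kg
Δh = -15.9 + -393 + -88.044 = -496.94 kJ/kg
Q = ṁ·Δh = 21.48 kg/min × -496.94 kJ/kg = -10674 kJ/min
|Q| = 177.91 kW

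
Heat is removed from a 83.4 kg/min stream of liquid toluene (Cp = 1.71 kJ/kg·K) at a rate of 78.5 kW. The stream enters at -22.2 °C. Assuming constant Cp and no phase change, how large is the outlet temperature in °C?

T_out = -55.2 °C

Q = 78.5 kW = 4710 kJ/min
ΔT = Q/(ṁ·Cp) = 4710/(83.4×1.71) = 33.026 K
T_out = -22.2 − 33.026 = -55.226 °C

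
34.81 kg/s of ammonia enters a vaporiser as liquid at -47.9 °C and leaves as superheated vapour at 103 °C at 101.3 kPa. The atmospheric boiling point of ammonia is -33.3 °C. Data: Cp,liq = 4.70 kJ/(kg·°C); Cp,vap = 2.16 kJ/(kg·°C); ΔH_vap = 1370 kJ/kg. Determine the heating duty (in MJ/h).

Q = 217000 MJ/h

liquid -47.9→-33.3 °C: 68.62 kJ/kg
vaporisation at -33.3 °C: 1370 kJ/kg
vapour -33.3→103 °C: 294.41 kJ/kg
Δh = 68.62 + 1370 + 294.41 = 1733 kJ/kg
Q = ṁ·Δh = 34.81 kg/s × 1733 kJ/kg = 60327 kJ/s
|Q| = 60327 kW = 217180 MJ/h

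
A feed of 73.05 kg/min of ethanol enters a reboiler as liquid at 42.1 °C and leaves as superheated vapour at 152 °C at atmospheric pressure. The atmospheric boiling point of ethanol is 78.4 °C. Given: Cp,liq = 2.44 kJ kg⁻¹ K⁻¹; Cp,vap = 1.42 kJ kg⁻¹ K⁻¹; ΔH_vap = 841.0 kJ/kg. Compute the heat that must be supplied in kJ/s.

Q = 1260 kJ/s

liquid 42.1→78.4 °C: 88.572 kJ/kg
vaporisation at 78.4 °C: 841 kJ/kg
vapour 78.4→152 °C: 104.51 kJ/kg
Δh = 88.572 + 841 + 104.51 = 1034.1 kJ/kg
Q = ṁ·Δh = 73.05 kg/min × 1034.1 kJ/kg = 75540 kJ/min
|Q| = 1259 kW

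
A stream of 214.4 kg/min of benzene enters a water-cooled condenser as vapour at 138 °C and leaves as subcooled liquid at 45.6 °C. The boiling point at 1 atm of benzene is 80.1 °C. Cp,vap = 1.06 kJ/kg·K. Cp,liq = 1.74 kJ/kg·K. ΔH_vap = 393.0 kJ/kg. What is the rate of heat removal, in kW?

vapour 138→80.1 °C: -61.374 kJ/kg
condensation at 80.1 °C: -393 kJ/kg
liquid 80.1→45.6 °C: -60.03 kJ/kg
Δh = -61.374 + -393 + -60.03 = -514.4 kJ/kg
Q = ṁ·Δh = 214.4 kg/min × -514.4 kJ/kg = -110290 kJ/min
|Q| = 1838.1 kW

Q_c = 1840 kW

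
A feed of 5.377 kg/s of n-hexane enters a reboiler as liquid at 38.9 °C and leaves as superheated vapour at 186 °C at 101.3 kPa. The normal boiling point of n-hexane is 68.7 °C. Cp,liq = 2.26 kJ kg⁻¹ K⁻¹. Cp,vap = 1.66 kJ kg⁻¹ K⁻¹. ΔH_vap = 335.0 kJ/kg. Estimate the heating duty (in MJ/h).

liquid 38.9→68.7 °C: 67.348 kJ/kg
vaporisation at 68.7 °C: 335 kJ/kg
vapour 68.7→186 °C: 194.72 kJ/kg
Δh = 67.348 + 335 + 194.72 = 597.07 kJ/kg
Q = ṁ·Δh = 5.377 kg/s × 597.07 kJ/kg = 3210.4 kJ/s
|Q| = 3210.4 kW = 11558 MJ/h

Q = 11600 MJ/h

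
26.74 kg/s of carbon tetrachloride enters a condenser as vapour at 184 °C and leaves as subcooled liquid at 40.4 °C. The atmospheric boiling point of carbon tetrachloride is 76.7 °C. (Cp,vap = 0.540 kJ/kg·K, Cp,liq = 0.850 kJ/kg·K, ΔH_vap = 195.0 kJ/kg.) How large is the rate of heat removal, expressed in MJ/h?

Q_c = 27300 MJ/h

vapour 184→76.7 °C: -57.942 kJ/kg
condensation at 76.7 °C: -195 kJ/kg
liquid 76.7→40.4 °C: -30.855 kJ/kg
Δh = -57.942 + -195 + -30.855 = -283.8 kJ/kg
Q = ṁ·Δh = 26.74 kg/s × -283.8 kJ/kg = -7588.7 kJ/s
|Q| = 7588.7 kW = 27319 MJ/h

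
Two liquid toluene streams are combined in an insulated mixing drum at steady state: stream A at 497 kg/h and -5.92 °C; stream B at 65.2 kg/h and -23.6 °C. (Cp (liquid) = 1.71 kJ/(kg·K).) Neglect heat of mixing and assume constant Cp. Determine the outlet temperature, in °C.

Energy balance with Q = 0: Σ ṁᵢCp,ᵢ(T_out − Tᵢ) = 0
T_out = Σ ṁᵢCp,ᵢTᵢ / Σ ṁᵢCp,ᵢ
      = -7662.4 / 961.36 = -7.9704 °C

T_out = -7.97 °C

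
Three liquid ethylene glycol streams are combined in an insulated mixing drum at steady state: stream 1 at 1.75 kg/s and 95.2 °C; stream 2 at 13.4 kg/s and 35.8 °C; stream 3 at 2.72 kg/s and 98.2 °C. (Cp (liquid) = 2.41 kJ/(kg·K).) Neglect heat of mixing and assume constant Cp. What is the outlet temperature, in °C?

Energy balance with Q = 0: Σ ṁᵢCp,ᵢ(T_out − Tᵢ) = 0
Σ ṁᵢCp,ᵢTᵢ = 1.75×2.41×95.2 + 13.4×2.41×35.8 + 2.72×2.41×98.2 = 2201.4
Σ ṁᵢCp,ᵢ = 1.75×2.41 + 13.4×2.41 + 2.72×2.41 = 43.067
T_out = 2201.4 / 43.067 = 51.115 °C

T_out = 51.1 °C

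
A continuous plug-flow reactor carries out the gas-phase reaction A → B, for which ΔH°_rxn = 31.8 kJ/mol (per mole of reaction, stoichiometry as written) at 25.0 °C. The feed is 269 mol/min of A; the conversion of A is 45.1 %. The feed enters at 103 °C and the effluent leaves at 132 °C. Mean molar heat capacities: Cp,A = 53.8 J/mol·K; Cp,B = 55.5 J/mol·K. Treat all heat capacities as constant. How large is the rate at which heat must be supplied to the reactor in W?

Extent of reaction ξ = 0.451 × 269 = 121.32 mol/min
Reaction term: ξ·ΔH°_rxn = 121.32 × 31.8 = 3857.9 kJ/min
Sensible, feed 103→25 °C: -1128.8 kJ/min
Outlet flows (mol/min): A 147.68, B 121.32
Sensible, products 25→132 °C: 1570.6 kJ/min
Q = ΔH = 4299.7 kJ/min = 71.662 kW
Heat supplied = 71662 W

Q_in = 71700 W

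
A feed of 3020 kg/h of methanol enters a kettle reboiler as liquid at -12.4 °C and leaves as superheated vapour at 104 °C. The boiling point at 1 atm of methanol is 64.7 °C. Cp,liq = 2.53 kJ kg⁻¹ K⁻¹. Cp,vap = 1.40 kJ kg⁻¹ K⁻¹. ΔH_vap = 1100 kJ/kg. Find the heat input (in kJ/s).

liquid -12.4→64.7 °C: 195.06 kJ/kg
vaporisation at 64.7 °C: 1100 kJ/kg
vapour 64.7→104 °C: 55.02 kJ/kg
Δh = 195.06 + 1100 + 55.02 = 1350.1 kJ/kg
Q = ṁ·Δh = 3020 kg/h × 1350.1 kJ/kg = 4.0773e+06 kJ/h
|Q| = 1132.6 kW

Q = 1130 kJ/s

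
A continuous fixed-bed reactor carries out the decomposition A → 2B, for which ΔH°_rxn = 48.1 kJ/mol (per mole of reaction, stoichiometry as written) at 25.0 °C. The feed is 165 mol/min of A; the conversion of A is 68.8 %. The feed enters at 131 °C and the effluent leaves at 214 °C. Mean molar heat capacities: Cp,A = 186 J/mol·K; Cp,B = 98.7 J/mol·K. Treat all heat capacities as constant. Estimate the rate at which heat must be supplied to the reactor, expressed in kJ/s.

Extent of reaction ξ = 0.688 × 165 = 113.52 mol/min
Reaction term: ξ·ΔH°_rxn = 113.52 × 48.1 = 5460.3 kJ/min
Sensible, feed 131→25 °C: -3253.1 kJ/min
Outlet flows (mol/min): A 51.48, B 227.04
Sensible, products 25→214 °C: 6045 kJ/min
Q = ΔH = 8252.2 kJ/min = 137.54 kW
Heat supplied = 137.54 kJ/s

Q_in = 138 kJ/s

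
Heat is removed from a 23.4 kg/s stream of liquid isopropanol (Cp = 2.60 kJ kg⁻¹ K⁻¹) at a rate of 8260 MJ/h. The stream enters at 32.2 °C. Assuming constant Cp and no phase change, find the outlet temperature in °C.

Q = 8260 MJ/h = 2294.4 kJ/s
ΔT = Q/(ṁ·Cp) = 2294.4/(23.4×2.60) = 37.713 K
T_out = 32.2 − 37.713 = -5.5128 °C

T_out = -5.51 °C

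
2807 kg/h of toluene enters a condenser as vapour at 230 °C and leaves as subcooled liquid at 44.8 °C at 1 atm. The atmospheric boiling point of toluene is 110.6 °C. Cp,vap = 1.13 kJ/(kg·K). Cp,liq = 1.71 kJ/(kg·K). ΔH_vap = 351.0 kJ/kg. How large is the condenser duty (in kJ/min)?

Q_c = 28000 kJ/min

vapour 230→110.6 °C: -134.92 kJ/kg
condensation at 110.6 °C: -351 kJ/kg
liquid 110.6→44.8 °C: -112.52 kJ/kg
Δh = -134.92 + -351 + -112.52 = -598.44 kJ/kg
Q = ṁ·Δh = 2807 kg/h × -598.44 kJ/kg = -1.6798e+06 kJ/h
|Q| = 466.62 kW = 27997 kJ/min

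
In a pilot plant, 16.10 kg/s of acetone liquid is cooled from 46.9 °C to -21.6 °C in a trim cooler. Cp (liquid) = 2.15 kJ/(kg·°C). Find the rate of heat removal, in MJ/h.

Q = ṁ·Cp·ΔT = 16.10 × 2.15 × (-21.6 − 46.9) = -2371.1 kJ/s
Cooling duty = 8536.1 MJ/h

Q_c = 8540 MJ/h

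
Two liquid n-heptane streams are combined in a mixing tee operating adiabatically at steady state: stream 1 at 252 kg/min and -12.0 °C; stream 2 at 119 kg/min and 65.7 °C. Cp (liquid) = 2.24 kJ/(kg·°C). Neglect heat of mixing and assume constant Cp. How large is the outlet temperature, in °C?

Adiabatic, steady state ⇒ Σ ṁᵢCp,ᵢ(T_out − Tᵢ) = 0
Σ ṁᵢCp,ᵢTᵢ = 252×2.24×-12.0 + 119×2.24×65.7 = 10739
Σ ṁᵢCp,ᵢ = 252×2.24 + 119×2.24 = 831.04
T_out = 10739 / 831.04 = 12.923 °C

T_out = 12.9 °C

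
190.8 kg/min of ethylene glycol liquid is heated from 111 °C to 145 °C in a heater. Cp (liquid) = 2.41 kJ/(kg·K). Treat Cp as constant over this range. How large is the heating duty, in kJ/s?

Q = 261 kJ/s

Q = ṁ·Cp·ΔT = 190.8 × 2.41 × (145 − 111) = 15634 kJ/min
Converting: 15634 / 60 s = 260.57 kW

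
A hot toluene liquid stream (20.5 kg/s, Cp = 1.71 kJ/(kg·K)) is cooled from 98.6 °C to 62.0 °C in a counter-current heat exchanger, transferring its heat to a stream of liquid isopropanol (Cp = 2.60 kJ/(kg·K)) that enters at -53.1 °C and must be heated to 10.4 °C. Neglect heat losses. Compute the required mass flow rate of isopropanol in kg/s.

Heat released by hot stream: Q = 20.5 × 1.71 × (98.6 − 62.0) = 1283 kJ/s
Energy balance on cold side (adiabatic exchanger): Q = ṁ_c·Cp_c·(T_c,out − T_c,in)
ṁ_c = 1283 / [2.60 × (10.4 − -53.1)] = 7.7711 kg/s

ṁ_c = 7.77 kg/s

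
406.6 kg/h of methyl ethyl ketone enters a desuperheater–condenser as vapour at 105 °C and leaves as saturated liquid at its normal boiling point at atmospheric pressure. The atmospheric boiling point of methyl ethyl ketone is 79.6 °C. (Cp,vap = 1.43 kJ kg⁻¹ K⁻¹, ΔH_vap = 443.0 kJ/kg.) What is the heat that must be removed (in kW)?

Q_c = 54.1 kW

vapour 105→79.6 °C: -36.322 kJ/kg
condensation at 79.6 °C: -443 kJ/kg
Δh = -36.322 + -443 = -479.32 kJ/kg
Q = ṁ·Δh = 406.6 kg/h × -479.32 kJ/kg = -194890 kJ/h
|Q| = 54.137 kW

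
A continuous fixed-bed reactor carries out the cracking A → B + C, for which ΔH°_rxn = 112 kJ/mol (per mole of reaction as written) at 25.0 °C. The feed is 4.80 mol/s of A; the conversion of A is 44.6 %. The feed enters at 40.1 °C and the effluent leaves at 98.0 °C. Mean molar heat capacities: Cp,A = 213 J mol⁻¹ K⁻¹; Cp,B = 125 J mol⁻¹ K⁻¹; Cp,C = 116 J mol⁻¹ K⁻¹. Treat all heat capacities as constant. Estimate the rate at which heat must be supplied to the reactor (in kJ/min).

Q_in = 18200 kJ/min

Extent of reaction ξ = 0.446 × 4.80 = 2.1408 mol/s
Reaction term: ξ·ΔH°_rxn = 2.1408 × 112 = 239.77 kJ/s
Sensible, feed 40.1→25 °C: -15.438 kJ/s
Outlet flows (mol/s): A 2.6592, B 2.1408, C 2.1408
Sensible, products 25→98.0 °C: 79.011 kJ/s
Q = ΔH = 303.34 kJ/s = 303.34 kW
Heat supplied = 18201 kJ/min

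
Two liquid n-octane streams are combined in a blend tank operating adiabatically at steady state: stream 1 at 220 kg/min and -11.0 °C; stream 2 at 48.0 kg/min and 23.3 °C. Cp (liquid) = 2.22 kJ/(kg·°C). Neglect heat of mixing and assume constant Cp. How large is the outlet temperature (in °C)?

Energy balance with Q = 0: Σ ṁᵢCp,ᵢ(T_out − Tᵢ) = 0
T_out = Σ ṁᵢCp,ᵢTᵢ / Σ ṁᵢCp,ᵢ
      = -2889.6 / 594.96 = -4.8567 °C

T_out = -4.86 °C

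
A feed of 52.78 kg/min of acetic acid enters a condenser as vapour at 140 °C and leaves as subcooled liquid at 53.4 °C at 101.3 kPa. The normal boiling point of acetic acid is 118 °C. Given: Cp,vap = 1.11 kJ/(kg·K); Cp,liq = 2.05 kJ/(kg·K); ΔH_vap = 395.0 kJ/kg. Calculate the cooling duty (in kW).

vapour 140→118 °C: -24.42 kJ/kg
condensation at 118 °C: -395 kJ/kg
liquid 118→53.4 °C: -132.43 kJ/kg
Δh = -24.42 + -395 + -132.43 = -551.85 kJ/kg
Q = ṁ·Δh = 52.78 kg/min × -551.85 kJ/kg = -29127 kJ/min
|Q| = 485.44 kW

Q_c = 485 kW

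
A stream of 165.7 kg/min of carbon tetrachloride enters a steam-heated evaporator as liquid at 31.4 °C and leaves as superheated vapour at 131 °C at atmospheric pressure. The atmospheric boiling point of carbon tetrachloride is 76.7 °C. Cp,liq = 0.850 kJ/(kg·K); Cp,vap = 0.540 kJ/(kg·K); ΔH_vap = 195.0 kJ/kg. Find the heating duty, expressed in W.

Q = 726000 W

liquid 31.4→76.7 °C: 38.505 kJ/kg
vaporisation at 76.7 °C: 195 kJ/kg
vapour 76.7→131 °C: 29.322 kJ/kg
Δh = 38.505 + 195 + 29.322 = 262.83 kJ/kg
Q = ṁ·Δh = 165.7 kg/min × 262.83 kJ/kg = 43550 kJ/min
|Q| = 725.84 kW = 725840 W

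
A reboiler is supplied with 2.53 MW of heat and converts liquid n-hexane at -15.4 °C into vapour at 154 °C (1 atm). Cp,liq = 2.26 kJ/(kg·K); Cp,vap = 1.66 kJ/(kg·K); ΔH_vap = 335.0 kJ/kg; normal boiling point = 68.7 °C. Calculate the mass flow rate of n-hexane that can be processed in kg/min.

Δh = 2.26×(68.7−-15.4) + 335.0 + 1.66×(154−68.7) = 666.66 kJ/kg
Q = 2.53 MW = 2530 kJ/s = 151800 kJ/min
ṁ = Q/Δh = 151800 / 666.66 = 227.7 kg/min

ṁ = 228 kg/min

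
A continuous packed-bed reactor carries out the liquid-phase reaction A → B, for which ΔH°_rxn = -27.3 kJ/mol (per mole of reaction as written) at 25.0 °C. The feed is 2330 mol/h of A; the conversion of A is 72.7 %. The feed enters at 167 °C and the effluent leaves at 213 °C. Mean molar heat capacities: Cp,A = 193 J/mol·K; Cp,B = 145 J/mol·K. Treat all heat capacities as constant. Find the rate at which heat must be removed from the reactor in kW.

Extent of reaction ξ = 0.727 × 2330 = 1693.9 mol/h
Reaction term: ξ·ΔH°_rxn = 1693.9 × -27.3 = -46244 kJ/h
Sensible, feed 167→25 °C: -63856 kJ/h
Outlet flows (mol/h): A 636.09, B 1693.9
Sensible, products 25→213 °C: 69256 kJ/h
Q = ΔH = -40844 kJ/h = -11.346 kW
Heat removed = 11.346 kW

Q_out = 11.3 kW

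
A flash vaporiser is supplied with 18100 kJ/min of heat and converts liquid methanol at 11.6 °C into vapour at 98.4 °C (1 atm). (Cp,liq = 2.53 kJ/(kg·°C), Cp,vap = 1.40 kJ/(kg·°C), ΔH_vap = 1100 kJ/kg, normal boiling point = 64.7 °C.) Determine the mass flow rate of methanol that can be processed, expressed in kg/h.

ṁ = 847 kg/h

Δh = 2.53×(64.7−11.6) + 1100 + 1.40×(98.4−64.7) = 1281.5 kJ/kg
Q = 18100 kJ/min = 301.67 kJ/s = 1.086e+06 kJ/h
ṁ = Q/Δh = 1.086e+06 / 1281.5 = 847.43 kg/h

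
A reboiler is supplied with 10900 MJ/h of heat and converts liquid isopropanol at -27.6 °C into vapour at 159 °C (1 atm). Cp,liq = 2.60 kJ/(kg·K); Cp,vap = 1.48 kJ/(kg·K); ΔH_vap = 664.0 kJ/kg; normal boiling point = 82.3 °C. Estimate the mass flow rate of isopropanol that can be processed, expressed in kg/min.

ṁ = 171 kg/min

Δh = 2.60×(82.3−-27.6) + 664.0 + 1.48×(159−82.3) = 1063.3 kJ/kg
Q = 10900 MJ/h = 3027.8 kJ/s = 181670 kJ/min
ṁ = Q/Δh = 181670 / 1063.3 = 170.86 kg/min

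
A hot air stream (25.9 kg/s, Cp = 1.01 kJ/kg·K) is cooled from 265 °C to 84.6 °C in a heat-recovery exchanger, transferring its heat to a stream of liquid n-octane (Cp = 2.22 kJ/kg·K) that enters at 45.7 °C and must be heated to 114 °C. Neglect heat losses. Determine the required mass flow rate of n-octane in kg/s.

Heat released by hot stream: Q = 25.9 × 1.01 × (265 − 84.6) = 4719.1 kJ/s
Energy balance on cold side (adiabatic exchanger): Q = ṁ_c·Cp_c·(T_c,out − T_c,in)
ṁ_c = 4719.1 / [2.22 × (114 − 45.7)] = 31.123 kg/s

ṁ_c = 31.1 kg/s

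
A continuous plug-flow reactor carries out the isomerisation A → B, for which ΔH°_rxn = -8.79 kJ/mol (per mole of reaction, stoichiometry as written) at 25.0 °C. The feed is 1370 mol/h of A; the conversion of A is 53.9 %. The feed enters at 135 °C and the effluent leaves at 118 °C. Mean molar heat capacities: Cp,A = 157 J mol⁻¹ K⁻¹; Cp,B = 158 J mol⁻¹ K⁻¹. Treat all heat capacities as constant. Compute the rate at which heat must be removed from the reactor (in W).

Q_out = 2800 W

Extent of reaction ξ = 0.539 × 1370 = 738.43 mol/h
Reaction term: ξ·ΔH°_rxn = 738.43 × -8.79 = -6490.8 kJ/h
Sensible, feed 135→25 °C: -23660 kJ/h
Outlet flows (mol/h): A 631.57, B 738.43
Sensible, products 25→118 °C: 20072 kJ/h
Q = ΔH = -10079 kJ/h = -2.7996 kW
Heat removed = 2799.6 W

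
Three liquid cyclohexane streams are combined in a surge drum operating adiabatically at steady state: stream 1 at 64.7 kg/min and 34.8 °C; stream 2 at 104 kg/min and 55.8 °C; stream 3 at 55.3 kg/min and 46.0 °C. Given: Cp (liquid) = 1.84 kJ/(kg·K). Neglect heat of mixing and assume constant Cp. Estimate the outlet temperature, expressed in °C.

No heat crosses the boundary, so H_out = H_in.
Σ ṁᵢCp,ᵢTᵢ = 64.7×1.84×34.8 + 104×1.84×55.8 + 55.3×1.84×46.0 = 19501
Σ ṁᵢCp,ᵢ = 64.7×1.84 + 104×1.84 + 55.3×1.84 = 412.16
T_out = 19501 / 412.16 = 47.315 °C

T_out = 47.3 °C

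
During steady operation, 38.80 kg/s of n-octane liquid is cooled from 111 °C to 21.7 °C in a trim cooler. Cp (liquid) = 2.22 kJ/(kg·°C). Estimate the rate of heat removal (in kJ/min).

Q_c = 462000 kJ/min

Q = ṁ·Cp·ΔT = 38.80 × 2.22 × (21.7 − 111) = -7691.9 kJ/s
Cooling duty = 461520 kJ/min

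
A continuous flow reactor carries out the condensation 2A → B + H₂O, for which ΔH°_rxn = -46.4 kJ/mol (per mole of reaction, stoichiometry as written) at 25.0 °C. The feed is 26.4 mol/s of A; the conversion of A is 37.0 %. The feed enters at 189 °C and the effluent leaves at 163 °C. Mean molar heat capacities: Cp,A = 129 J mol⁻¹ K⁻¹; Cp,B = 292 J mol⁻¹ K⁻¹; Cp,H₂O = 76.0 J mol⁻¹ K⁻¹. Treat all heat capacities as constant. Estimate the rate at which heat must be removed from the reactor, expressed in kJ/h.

Q_out = 868000 kJ/h

Extent of reaction ξ = 0.370 × 26.4 / 2 = 4.884 mol/s
Reaction term: ξ·ΔH°_rxn = 4.884 × -46.4 = -226.62 kJ/s
Sensible, feed 189→25 °C: -558.52 kJ/s
Outlet flows (mol/s): A 16.632, B 4.884, H₂O 4.884
Sensible, products 25→163 °C: 544.11 kJ/s
Q = ΔH = -241.02 kJ/s = -241.02 kW
Heat removed = 867690 kJ/h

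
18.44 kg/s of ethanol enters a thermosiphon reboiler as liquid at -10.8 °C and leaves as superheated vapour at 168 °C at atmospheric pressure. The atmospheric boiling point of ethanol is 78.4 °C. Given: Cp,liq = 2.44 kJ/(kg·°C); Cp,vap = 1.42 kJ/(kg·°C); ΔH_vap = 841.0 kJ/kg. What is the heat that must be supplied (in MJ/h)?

Q = 78700 MJ/h

liquid -10.8→78.4 °C: 217.65 kJ/kg
vaporisation at 78.4 °C: 841 kJ/kg
vapour 78.4→168 °C: 127.23 kJ/kg
Δh = 217.65 + 841 + 127.23 = 1185.9 kJ/kg
Q = ṁ·Δh = 18.44 kg/s × 1185.9 kJ/kg = 21868 kJ/s
|Q| = 21868 kW = 78723 MJ/h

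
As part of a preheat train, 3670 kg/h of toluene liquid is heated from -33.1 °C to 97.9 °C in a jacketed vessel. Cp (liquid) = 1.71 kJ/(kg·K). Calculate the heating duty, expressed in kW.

Q = 228 kW

Q = ṁ·Cp·ΔT = 3670 × 1.71 × (97.9 − -33.1) = 822120 kJ/h
Converting: 822120 / 3600 s = 228.37 kW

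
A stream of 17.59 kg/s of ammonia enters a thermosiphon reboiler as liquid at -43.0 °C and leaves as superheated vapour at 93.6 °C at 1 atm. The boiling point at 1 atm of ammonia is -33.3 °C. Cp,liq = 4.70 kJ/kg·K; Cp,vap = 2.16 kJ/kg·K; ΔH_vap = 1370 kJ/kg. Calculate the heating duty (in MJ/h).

liquid -43.0→-33.3 °C: 45.59 kJ/kg
vaporisation at -33.3 °C: 1370 kJ/kg
vapour -33.3→93.6 °C: 274.1 kJ/kg
Δh = 45.59 + 1370 + 274.1 = 1689.7 kJ/kg
Q = ṁ·Δh = 17.59 kg/s × 1689.7 kJ/kg = 29722 kJ/s
|Q| = 29722 kW = 107000 MJ/h

Q = 107000 MJ/h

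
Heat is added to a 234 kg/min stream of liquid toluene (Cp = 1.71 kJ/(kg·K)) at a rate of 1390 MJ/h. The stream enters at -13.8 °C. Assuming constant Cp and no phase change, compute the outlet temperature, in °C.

T_out = 44.1 °C

Q = 1390 MJ/h = 23167 kJ/min
ΔT = Q/(ṁ·Cp) = 23167/(234×1.71) = 57.896 K
T_out = -13.8 + 57.896 = 44.096 °C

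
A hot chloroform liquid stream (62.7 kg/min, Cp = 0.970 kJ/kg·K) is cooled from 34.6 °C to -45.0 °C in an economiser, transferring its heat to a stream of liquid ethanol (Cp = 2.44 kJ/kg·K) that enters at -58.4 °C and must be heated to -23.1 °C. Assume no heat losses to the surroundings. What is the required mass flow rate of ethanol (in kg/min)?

ṁ_c = 56.2 kg/min

Heat released by hot stream: Q = 62.7 × 0.970 × (34.6 − -45.0) = 4841.2 kJ/min
Energy balance on cold side (adiabatic exchanger): Q = ṁ_c·Cp_c·(T_c,out − T_c,in)
ṁ_c = 4841.2 / [2.44 × (-23.1 − -58.4)] = 56.207 kg/min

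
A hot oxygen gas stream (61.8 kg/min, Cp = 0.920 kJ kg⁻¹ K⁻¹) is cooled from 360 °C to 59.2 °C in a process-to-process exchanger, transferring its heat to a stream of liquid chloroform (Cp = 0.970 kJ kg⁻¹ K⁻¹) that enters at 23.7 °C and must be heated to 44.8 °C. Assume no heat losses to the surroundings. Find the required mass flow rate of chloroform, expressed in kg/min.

ṁ_c = 836 kg/min

Heat released by hot stream: Q = 61.8 × 0.920 × (360 − 59.2) = 17102 kJ/min
Energy balance on cold side (adiabatic exchanger): Q = ṁ_c·Cp_c·(T_c,out − T_c,in)
ṁ_c = 17102 / [0.970 × (44.8 − 23.7)] = 835.6 kg/min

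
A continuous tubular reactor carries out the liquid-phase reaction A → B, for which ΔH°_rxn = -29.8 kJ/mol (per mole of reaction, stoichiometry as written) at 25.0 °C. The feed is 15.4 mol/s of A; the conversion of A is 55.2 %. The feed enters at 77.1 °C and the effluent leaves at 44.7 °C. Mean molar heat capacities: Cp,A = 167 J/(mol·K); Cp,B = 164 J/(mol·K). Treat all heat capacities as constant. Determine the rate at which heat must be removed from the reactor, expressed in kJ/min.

Q_out = 20200 kJ/min

Extent of reaction ξ = 0.552 × 15.4 = 8.5008 mol/s
Reaction term: ξ·ΔH°_rxn = 8.5008 × -29.8 = -253.32 kJ/s
Sensible, feed 77.1→25 °C: -133.99 kJ/s
Outlet flows (mol/s): A 6.8992, B 8.5008
Sensible, products 25→44.7 °C: 50.162 kJ/s
Q = ΔH = -337.15 kJ/s = -337.15 kW
Heat removed = 20229 kJ/min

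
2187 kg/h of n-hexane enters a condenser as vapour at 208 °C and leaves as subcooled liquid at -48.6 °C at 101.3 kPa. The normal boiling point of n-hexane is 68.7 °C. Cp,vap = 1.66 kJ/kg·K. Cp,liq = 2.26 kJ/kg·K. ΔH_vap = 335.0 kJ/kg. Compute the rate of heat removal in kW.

Q_c = 505 kW

vapour 208→68.7 °C: -231.24 kJ/kg
condensation at 68.7 °C: -335 kJ/kg
liquid 68.7→-48.6 °C: -265.1 kJ/kg
Δh = -231.24 + -335 + -265.1 = -831.34 kJ/kg
Q = ṁ·Δh = 2187 kg/h × -831.34 kJ/kg = -1.8181e+06 kJ/h
|Q| = 505.04 kW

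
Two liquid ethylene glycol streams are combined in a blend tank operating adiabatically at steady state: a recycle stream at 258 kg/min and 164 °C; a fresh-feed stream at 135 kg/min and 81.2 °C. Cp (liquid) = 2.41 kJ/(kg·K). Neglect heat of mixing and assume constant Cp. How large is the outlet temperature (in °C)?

T_out = 136 °C

Adiabatic, steady state ⇒ Σ ṁᵢCp,ᵢ(T_out − Tᵢ) = 0
T_out = Σ ṁᵢCp,ᵢTᵢ / Σ ṁᵢCp,ᵢ
      = 128390 / 947.13 = 135.56 °C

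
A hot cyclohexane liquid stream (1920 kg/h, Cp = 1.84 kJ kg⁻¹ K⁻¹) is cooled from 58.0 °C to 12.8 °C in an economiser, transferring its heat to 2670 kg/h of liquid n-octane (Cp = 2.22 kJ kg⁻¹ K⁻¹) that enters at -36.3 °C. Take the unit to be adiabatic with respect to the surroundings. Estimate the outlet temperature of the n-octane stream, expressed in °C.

Heat released by hot stream: Q = 1920 × 1.84 × (58.0 − 12.8) = 159680 kJ/h
Energy balance on cold side (adiabatic exchanger): Q = ṁ_c·Cp_c·(T_c,out − T_c,in)
T_c,out = -36.3 + 159680/(2670 × 2.22) = -9.3603 °C

T_c,out = -9.36 °C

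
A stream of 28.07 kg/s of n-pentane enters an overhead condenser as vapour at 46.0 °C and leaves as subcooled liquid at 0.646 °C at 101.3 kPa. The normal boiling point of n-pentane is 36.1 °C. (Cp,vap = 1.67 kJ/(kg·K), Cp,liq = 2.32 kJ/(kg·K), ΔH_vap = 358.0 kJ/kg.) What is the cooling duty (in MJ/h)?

Q_c = 46200 MJ/h

vapour 46.0→36.1 °C: -16.533 kJ/kg
condensation at 36.1 °C: -358 kJ/kg
liquid 36.1→0.646 °C: -82.253 kJ/kg
Δh = -16.533 + -358 + -82.253 = -456.79 kJ/kg
Q = ṁ·Δh = 28.07 kg/s × -456.79 kJ/kg = -12822 kJ/s
|Q| = 12822 kW = 46159 MJ/h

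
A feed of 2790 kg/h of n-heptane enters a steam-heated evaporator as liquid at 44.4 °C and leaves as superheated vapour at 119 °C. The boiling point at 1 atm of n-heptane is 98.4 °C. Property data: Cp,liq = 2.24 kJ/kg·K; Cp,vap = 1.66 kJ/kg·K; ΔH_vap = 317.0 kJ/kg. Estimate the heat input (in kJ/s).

Q = 366 kJ/s

liquid 44.4→98.4 °C: 120.96 kJ/kg
vaporisation at 98.4 °C: 317 kJ/kg
vapour 98.4→119 °C: 34.196 kJ/kg
Δh = 120.96 + 317 + 34.196 = 472.16 kJ/kg
Q = ṁ·Δh = 2790 kg/h × 472.16 kJ/kg = 1.3173e+06 kJ/h
|Q| = 365.92 kW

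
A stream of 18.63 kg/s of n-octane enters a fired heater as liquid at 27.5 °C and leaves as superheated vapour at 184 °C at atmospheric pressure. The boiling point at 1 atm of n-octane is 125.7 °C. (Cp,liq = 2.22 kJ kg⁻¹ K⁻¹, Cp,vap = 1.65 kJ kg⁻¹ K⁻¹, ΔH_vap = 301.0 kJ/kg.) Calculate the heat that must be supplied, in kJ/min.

Q = 688000 kJ/min

liquid 27.5→125.7 °C: 218 kJ/kg
vaporisation at 125.7 °C: 301 kJ/kg
vapour 125.7→184 °C: 96.195 kJ/kg
Δh = 218 + 301 + 96.195 = 615.2 kJ/kg
Q = ṁ·Δh = 18.63 kg/s × 615.2 kJ/kg = 11461 kJ/s
|Q| = 11461 kW = 687670 kJ/min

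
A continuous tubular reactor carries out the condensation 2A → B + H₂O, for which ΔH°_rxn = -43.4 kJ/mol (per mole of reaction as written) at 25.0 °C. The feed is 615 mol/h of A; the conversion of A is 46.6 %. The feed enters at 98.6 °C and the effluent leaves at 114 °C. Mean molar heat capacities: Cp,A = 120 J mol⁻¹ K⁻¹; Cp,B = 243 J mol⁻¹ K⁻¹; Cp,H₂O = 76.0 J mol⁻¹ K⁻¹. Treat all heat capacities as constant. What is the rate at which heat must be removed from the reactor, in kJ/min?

Extent of reaction ξ = 0.466 × 615 / 2 = 143.3 mol/h
Reaction term: ξ·ΔH°_rxn = 143.3 × -43.4 = -6219 kJ/h
Sensible, feed 98.6→25 °C: -5431.7 kJ/h
Outlet flows (mol/h): A 328.41, B 143.3, H₂O 143.3
Sensible, products 25→114 °C: 7575.7 kJ/h
Q = ΔH = -4075 kJ/h = -1.1319 kW
Heat removed = 67.916 kJ/min

Q_out = 67.9 kJ/min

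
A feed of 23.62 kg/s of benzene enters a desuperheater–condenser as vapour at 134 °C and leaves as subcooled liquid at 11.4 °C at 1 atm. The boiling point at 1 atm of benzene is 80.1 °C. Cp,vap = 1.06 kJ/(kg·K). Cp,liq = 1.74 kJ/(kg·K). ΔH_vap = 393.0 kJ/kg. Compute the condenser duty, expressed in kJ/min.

Q_c = 807000 kJ/min

vapour 134→80.1 °C: -57.134 kJ/kg
condensation at 80.1 °C: -393 kJ/kg
liquid 80.1→11.4 °C: -119.54 kJ/kg
Δh = -57.134 + -393 + -119.54 = -569.67 kJ/kg
Q = ṁ·Δh = 23.62 kg/s × -569.67 kJ/kg = -13456 kJ/s
|Q| = 13456 kW = 807340 kJ/min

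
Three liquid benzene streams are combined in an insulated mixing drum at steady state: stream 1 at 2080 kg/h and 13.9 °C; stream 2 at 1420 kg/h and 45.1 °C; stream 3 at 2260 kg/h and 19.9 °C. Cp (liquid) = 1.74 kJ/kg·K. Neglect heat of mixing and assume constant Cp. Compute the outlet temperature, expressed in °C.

No heat crosses the boundary, so H_out = H_in.
Σ ṁᵢCp,ᵢTᵢ = 2080×1.74×13.9 + 1420×1.74×45.1 + 2260×1.74×19.9 = 239990
Σ ṁᵢCp,ᵢ = 2080×1.74 + 1420×1.74 + 2260×1.74 = 10022
T_out = 239990 / 10022 = 23.946 °C

T_out = 23.9 °C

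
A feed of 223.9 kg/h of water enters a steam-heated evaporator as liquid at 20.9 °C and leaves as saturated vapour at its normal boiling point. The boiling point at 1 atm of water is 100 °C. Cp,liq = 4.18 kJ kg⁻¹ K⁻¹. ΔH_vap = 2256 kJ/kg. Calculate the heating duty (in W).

liquid 20.9→100 °C: 330.64 kJ/kg
vaporisation at 100 °C: 2256 kJ/kg
Δh = 330.64 + 2256 = 2586.6 kJ/kg
Q = ṁ·Δh = 223.9 kg/h × 2586.6 kJ/kg = 579150 kJ/h
|Q| = 160.87 kW = 160870 W

Q = 161000 W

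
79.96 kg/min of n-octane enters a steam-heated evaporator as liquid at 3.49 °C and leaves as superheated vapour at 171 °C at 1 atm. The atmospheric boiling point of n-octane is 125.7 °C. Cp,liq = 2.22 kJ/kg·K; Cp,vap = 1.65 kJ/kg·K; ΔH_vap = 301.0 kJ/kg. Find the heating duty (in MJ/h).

Q = 3100 MJ/h

liquid 3.49→125.7 °C: 271.31 kJ/kg
vaporisation at 125.7 °C: 301 kJ/kg
vapour 125.7→171 °C: 74.745 kJ/kg
Δh = 271.31 + 301 + 74.745 = 647.05 kJ/kg
Q = ṁ·Δh = 79.96 kg/min × 647.05 kJ/kg = 51738 kJ/min
|Q| = 862.3 kW = 3104.3 MJ/h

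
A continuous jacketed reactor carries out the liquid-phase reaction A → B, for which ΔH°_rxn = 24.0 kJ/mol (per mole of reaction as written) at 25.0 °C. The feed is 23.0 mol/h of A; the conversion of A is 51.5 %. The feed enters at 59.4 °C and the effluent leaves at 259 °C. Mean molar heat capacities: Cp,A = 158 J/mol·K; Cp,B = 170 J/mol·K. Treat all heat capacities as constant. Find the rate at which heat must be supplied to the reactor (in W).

Q_in = 290 W

Extent of reaction ξ = 0.515 × 23.0 = 11.845 mol/h
Reaction term: ξ·ΔH°_rxn = 11.845 × 24.0 = 284.28 kJ/h
Sensible, feed 59.4→25 °C: -125.01 kJ/h
Outlet flows (mol/h): A 11.155, B 11.845
Sensible, products 25→259 °C: 883.62 kJ/h
Q = ΔH = 1042.9 kJ/h = 0.28969 kW
Heat supplied = 289.69 W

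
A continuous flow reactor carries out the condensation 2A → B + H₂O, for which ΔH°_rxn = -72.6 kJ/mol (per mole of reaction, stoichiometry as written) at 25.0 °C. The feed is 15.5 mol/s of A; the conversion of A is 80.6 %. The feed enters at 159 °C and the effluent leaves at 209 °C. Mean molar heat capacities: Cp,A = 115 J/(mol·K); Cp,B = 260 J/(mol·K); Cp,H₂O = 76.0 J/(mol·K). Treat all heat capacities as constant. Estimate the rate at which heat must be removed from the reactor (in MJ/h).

Q_out = 873 MJ/h

Extent of reaction ξ = 0.806 × 15.5 / 2 = 6.2465 mol/s
Reaction term: ξ·ΔH°_rxn = 6.2465 × -72.6 = -453.5 kJ/s
Sensible, feed 159→25 °C: -238.85 kJ/s
Outlet flows (mol/s): A 3.007, B 6.2465, H₂O 6.2465
Sensible, products 25→209 °C: 449.81 kJ/s
Q = ΔH = -242.54 kJ/s = -242.54 kW
Heat removed = 873.14 MJ/h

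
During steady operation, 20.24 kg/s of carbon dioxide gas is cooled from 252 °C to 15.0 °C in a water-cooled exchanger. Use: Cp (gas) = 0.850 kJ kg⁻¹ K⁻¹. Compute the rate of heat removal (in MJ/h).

Q = ṁ·Cp·ΔT = 20.24 × 0.850 × (15.0 − 252) = -4077.3 kJ/s
Cooling duty = 14678 MJ/h

Q_c = 14700 MJ/h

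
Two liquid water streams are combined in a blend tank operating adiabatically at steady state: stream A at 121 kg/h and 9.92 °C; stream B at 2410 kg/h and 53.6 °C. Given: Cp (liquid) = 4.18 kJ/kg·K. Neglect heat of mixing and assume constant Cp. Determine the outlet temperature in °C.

T_out = 51.5 °C

No heat crosses the boundary, so H_out = H_in.
T_out = Σ ṁᵢCp,ᵢTᵢ / Σ ṁᵢCp,ᵢ
      = 544970 / 10580 = 51.512 °C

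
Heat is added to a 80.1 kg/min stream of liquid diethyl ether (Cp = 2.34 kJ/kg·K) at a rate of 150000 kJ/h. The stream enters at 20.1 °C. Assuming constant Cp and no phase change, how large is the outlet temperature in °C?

Q = 150000 kJ/h = 2500 kJ/min
ΔT = Q/(ṁ·Cp) = 2500/(80.1×2.34) = 13.338 K
T_out = 20.1 + 13.338 = 33.438 °C

T_out = 33.4 °C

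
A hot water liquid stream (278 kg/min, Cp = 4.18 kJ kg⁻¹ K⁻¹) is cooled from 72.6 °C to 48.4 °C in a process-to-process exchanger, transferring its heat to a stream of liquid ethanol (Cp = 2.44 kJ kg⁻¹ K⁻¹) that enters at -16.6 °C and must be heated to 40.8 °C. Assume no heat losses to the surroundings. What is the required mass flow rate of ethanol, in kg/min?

ṁ_c = 201 kg/min

Heat released by hot stream: Q = 278 × 4.18 × (72.6 − 48.4) = 28121 kJ/min
Energy balance on cold side (adiabatic exchanger): Q = ṁ_c·Cp_c·(T_c,out − T_c,in)
ṁ_c = 28121 / [2.44 × (40.8 − -16.6)] = 200.79 kg/min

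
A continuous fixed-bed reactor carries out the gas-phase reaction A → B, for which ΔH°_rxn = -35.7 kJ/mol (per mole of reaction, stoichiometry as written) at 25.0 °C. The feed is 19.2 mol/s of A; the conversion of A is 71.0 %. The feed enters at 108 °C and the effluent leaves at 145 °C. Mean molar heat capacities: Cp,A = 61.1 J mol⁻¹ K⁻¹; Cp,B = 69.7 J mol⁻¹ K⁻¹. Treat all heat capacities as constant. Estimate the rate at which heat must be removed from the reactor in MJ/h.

Extent of reaction ξ = 0.710 × 19.2 = 13.632 mol/s
Reaction term: ξ·ΔH°_rxn = 13.632 × -35.7 = -486.66 kJ/s
Sensible, feed 108→25 °C: -97.369 kJ/s
Outlet flows (mol/s): A 5.568, B 13.632
Sensible, products 25→145 °C: 154.84 kJ/s
Q = ΔH = -429.19 kJ/s = -429.19 kW
Heat removed = 1545.1 MJ/h

Q_out = 1550 MJ/h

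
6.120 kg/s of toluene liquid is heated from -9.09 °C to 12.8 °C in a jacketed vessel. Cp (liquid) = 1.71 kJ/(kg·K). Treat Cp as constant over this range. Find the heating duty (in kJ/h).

Q = 825000 kJ/h

Q = ṁ·Cp·ΔT = 6.120 × 1.71 × (12.8 − -9.09) = 229.08 kJ/s
Heating duty = 824700 kJ/h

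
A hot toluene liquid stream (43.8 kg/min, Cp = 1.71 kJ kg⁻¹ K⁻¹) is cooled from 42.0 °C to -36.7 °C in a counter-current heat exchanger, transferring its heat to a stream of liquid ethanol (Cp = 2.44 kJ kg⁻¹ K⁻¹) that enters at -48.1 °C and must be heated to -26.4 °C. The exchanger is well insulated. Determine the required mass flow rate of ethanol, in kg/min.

ṁ_c = 111 kg/min

Heat released by hot stream: Q = 43.8 × 1.71 × (42.0 − -36.7) = 5894.5 kJ/min
Energy balance on cold side (adiabatic exchanger): Q = ṁ_c·Cp_c·(T_c,out − T_c,in)
ṁ_c = 5894.5 / [2.44 × (-26.4 − -48.1)] = 111.33 kg/min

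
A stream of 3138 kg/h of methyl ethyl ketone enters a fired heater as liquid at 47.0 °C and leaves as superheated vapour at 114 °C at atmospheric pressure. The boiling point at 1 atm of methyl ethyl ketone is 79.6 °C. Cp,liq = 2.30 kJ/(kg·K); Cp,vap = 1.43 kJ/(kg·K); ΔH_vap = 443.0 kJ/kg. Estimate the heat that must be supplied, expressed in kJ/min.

liquid 47.0→79.6 °C: 74.98 kJ/kg
vaporisation at 79.6 °C: 443 kJ/kg
vapour 79.6→114 °C: 49.192 kJ/kg
Δh = 74.98 + 443 + 49.192 = 567.17 kJ/kg
Q = ṁ·Δh = 3138 kg/h × 567.17 kJ/kg = 1.7798e+06 kJ/h
|Q| = 494.38 kW = 29663 kJ/min

Q = 29700 kJ/min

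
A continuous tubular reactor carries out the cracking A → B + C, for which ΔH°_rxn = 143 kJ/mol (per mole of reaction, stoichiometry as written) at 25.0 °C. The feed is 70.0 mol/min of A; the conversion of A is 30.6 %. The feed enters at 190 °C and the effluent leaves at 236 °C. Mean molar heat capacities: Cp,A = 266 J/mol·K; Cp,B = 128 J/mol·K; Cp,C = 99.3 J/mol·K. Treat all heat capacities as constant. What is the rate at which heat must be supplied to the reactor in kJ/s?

Extent of reaction ξ = 0.306 × 70.0 = 21.42 mol/min
Reaction term: ξ·ΔH°_rxn = 21.42 × 143 = 3063.1 kJ/min
Sensible, feed 190→25 °C: -3072.3 kJ/min
Outlet flows (mol/min): A 48.58, B 21.42, C 21.42
Sensible, products 25→236 °C: 3753.9 kJ/min
Q = ΔH = 3744.7 kJ/min = 62.411 kW
Heat supplied = 62.411 kJ/s

Q_in = 62.4 kJ/s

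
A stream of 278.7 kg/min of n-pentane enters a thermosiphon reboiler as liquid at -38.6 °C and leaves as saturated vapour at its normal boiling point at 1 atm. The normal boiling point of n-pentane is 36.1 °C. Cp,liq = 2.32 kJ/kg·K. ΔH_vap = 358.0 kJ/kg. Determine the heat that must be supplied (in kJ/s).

liquid -38.6→36.1 °C: 173.3 kJ/kg
vaporisation at 36.1 °C: 358 kJ/kg
Δh = 173.3 + 358 = 531.3 kJ/kg
Q = ṁ·Δh = 278.7 kg/min × 531.3 kJ/kg = 148070 kJ/min
|Q| = 2467.9 kW

Q = 2470 kJ/s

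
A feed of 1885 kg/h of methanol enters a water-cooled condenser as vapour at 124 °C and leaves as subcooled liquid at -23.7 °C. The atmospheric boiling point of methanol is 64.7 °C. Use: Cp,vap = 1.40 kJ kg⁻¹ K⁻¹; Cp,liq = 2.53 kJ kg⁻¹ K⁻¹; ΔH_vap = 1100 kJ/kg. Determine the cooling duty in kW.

vapour 124→64.7 °C: -83.02 kJ/kg
condensation at 64.7 °C: -1100 kJ/kg
liquid 64.7→-23.7 °C: -223.65 kJ/kg
Δh = -83.02 + -1100 + -223.65 = -1406.7 kJ/kg
Q = ṁ·Δh = 1885 kg/h × -1406.7 kJ/kg = -2.6516e+06 kJ/h
|Q| = 736.55 kW

Q_c = 737 kW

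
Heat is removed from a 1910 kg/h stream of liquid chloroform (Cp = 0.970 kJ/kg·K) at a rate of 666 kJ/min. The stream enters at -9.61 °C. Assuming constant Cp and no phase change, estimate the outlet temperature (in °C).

T_out = -31.2 °C

Q = 666 kJ/min = 39960 kJ/h
ΔT = Q/(ṁ·Cp) = 39960/(1910×0.970) = 21.569 K
T_out = -9.61 − 21.569 = -31.179 °C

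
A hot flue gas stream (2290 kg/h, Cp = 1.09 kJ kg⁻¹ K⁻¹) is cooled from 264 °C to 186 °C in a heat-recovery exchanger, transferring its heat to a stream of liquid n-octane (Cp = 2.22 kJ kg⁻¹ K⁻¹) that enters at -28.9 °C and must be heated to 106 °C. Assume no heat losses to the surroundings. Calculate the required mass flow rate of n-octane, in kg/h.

Heat released by hot stream: Q = 2290 × 1.09 × (264 − 186) = 194700 kJ/h
Energy balance on cold side (adiabatic exchanger): Q = ṁ_c·Cp_c·(T_c,out − T_c,in)
ṁ_c = 194700 / [2.22 × (106 − -28.9)] = 650.12 kg/h

ṁ_c = 650 kg/h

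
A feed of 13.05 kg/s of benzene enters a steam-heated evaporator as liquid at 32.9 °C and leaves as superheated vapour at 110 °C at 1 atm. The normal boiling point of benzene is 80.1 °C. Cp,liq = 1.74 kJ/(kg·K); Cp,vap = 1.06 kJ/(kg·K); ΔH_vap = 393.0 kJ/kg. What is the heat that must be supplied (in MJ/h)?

Q = 23800 MJ/h

liquid 32.9→80.1 °C: 82.128 kJ/kg
vaporisation at 80.1 °C: 393 kJ/kg
vapour 80.1→110 °C: 31.694 kJ/kg
Δh = 82.128 + 393 + 31.694 = 506.82 kJ/kg
Q = ṁ·Δh = 13.05 kg/s × 506.82 kJ/kg = 6614 kJ/s
|Q| = 6614 kW = 23810 MJ/h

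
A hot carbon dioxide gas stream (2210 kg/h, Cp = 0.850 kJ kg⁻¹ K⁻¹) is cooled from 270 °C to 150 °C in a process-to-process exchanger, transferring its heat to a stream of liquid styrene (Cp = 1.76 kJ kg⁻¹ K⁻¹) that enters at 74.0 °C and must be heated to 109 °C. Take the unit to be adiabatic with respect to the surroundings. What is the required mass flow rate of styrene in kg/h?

Heat released by hot stream: Q = 2210 × 0.850 × (270 − 150) = 225420 kJ/h
Energy balance on cold side (adiabatic exchanger): Q = ṁ_c·Cp_c·(T_c,out − T_c,in)
ṁ_c = 225420 / [1.76 × (109 − 74.0)] = 3659.4 kg/h

ṁ_c = 3660 kg/h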